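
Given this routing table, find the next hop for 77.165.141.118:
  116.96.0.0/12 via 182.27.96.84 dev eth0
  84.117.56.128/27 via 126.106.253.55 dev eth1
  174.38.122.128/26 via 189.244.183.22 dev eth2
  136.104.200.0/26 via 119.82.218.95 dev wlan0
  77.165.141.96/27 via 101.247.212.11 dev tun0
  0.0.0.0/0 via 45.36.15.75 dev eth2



Longest prefix match for 77.165.141.118:
  /12 116.96.0.0: no
  /27 84.117.56.128: no
  /26 174.38.122.128: no
  /26 136.104.200.0: no
  /27 77.165.141.96: MATCH
  /0 0.0.0.0: MATCH
Selected: next-hop 101.247.212.11 via tun0 (matched /27)


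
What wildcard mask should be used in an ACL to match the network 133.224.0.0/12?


Subnet mask: 255.240.0.0
Wildcard = 255.255.255.255 - subnet mask
255 - 255 = 0
255 - 240 = 15
255 - 0 = 255
255 - 0 = 255
Wildcard: 0.15.255.255


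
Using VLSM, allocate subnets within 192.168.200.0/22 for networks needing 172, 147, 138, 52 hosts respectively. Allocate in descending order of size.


172 hosts -> /24 (254 usable): 192.168.200.0/24
147 hosts -> /24 (254 usable): 192.168.201.0/24
138 hosts -> /24 (254 usable): 192.168.202.0/24
52 hosts -> /26 (62 usable): 192.168.203.0/26
Allocation: 192.168.200.0/24 (172 hosts, 254 usable); 192.168.201.0/24 (147 hosts, 254 usable); 192.168.202.0/24 (138 hosts, 254 usable); 192.168.203.0/26 (52 hosts, 62 usable)


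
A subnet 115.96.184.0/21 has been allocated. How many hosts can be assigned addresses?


Host bits = 32 - 21 = 11
Total addresses = 2^11 = 2048
Usable = total - 2 (network and broadcast)
Usable hosts: 2046


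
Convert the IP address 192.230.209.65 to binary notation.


192 = 11000000
230 = 11100110
209 = 11010001
65 = 01000001
Binary: 11000000.11100110.11010001.01000001


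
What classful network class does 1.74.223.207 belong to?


First octet: 1
Binary: 00000001
0xxxxxxx -> Class A (1-126)
Class A, default mask 255.0.0.0 (/8)


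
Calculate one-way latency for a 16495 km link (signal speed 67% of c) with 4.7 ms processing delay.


Speed = 0.67 * 3e5 km/s = 201000 km/s
Propagation delay = 16495 / 201000 = 0.0821 s = 82.0647 ms
Processing delay = 4.7 ms
Total one-way latency = 86.7647 ms


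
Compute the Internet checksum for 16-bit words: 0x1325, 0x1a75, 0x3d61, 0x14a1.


Sum all words (with carry folding):
+ 0x1325 = 0x1325
+ 0x1a75 = 0x2d9a
+ 0x3d61 = 0x6afb
+ 0x14a1 = 0x7f9c
One's complement: ~0x7f9c
Checksum = 0x8063


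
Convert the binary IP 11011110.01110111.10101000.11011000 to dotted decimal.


11011110 = 222
01110111 = 119
10101000 = 168
11011000 = 216
IP: 222.119.168.216


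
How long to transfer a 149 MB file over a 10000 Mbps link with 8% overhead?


Effective throughput = 10000 * (1 - 8/100) = 9200 Mbps
File size in Mb = 149 * 8 = 1192 Mb
Time = 1192 / 9200
Time = 0.1296 seconds


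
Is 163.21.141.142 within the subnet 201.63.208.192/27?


Subnet network: 201.63.208.192
Test IP AND mask: 163.21.141.128
No, 163.21.141.142 is not in 201.63.208.192/27


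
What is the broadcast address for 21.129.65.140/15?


Network: 21.128.0.0/15
Host bits = 17
Set all host bits to 1:
Broadcast: 21.129.255.255


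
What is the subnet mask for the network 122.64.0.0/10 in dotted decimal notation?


/10 means 10 network bits, 22 host bits
Binary: 11111111110000000000000000000000
Mask: 255.192.0.0


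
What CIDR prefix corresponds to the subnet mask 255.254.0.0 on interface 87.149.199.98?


Binary: 11111111.11111110.00000000.00000000
Count leading 1s
Prefix: /15


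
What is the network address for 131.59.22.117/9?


IP:   10000011.00111011.00010110.01110101
Mask: 11111111.10000000.00000000.00000000
AND operation:
Net:  10000011.00000000.00000000.00000000
Network: 131.0.0.0/9


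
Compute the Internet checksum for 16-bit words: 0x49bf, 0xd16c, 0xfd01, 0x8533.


Sum all words (with carry folding):
+ 0x49bf = 0x49bf
+ 0xd16c = 0x1b2c
+ 0xfd01 = 0x182e
+ 0x8533 = 0x9d61
One's complement: ~0x9d61
Checksum = 0x629e


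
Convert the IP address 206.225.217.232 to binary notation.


206 = 11001110
225 = 11100001
217 = 11011001
232 = 11101000
Binary: 11001110.11100001.11011001.11101000


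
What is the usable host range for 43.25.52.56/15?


Network: 43.24.0.0
Broadcast: 43.25.255.255
First usable = network + 1
Last usable = broadcast - 1
Range: 43.24.0.1 to 43.25.255.254


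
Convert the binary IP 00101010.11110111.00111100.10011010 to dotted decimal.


00101010 = 42
11110111 = 247
00111100 = 60
10011010 = 154
IP: 42.247.60.154


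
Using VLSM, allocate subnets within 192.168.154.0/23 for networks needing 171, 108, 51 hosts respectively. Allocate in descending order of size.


171 hosts -> /24 (254 usable): 192.168.154.0/24
108 hosts -> /25 (126 usable): 192.168.155.0/25
51 hosts -> /26 (62 usable): 192.168.155.128/26
Allocation: 192.168.154.0/24 (171 hosts, 254 usable); 192.168.155.0/25 (108 hosts, 126 usable); 192.168.155.128/26 (51 hosts, 62 usable)


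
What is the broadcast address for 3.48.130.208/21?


Network: 3.48.128.0/21
Host bits = 11
Set all host bits to 1:
Broadcast: 3.48.135.255


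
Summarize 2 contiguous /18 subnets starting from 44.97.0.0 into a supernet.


Original prefix: /18
Number of subnets: 2 = 2^1
New prefix = 18 - 1 = 17
Supernet: 44.97.0.0/17


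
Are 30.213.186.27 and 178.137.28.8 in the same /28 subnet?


Mask: 255.255.255.240
30.213.186.27 AND mask = 30.213.186.16
178.137.28.8 AND mask = 178.137.28.0
No, different subnets (30.213.186.16 vs 178.137.28.0)


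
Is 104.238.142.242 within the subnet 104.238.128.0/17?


Subnet network: 104.238.128.0
Test IP AND mask: 104.238.128.0
Yes, 104.238.142.242 is in 104.238.128.0/17


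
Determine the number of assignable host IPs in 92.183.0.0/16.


Host bits = 32 - 16 = 16
Total addresses = 2^16 = 65536
Usable = total - 2 (network and broadcast)
Usable hosts: 65534


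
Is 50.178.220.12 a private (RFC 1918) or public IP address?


RFC 1918 private ranges:
  10.0.0.0/8 (10.0.0.0 - 10.255.255.255)
  172.16.0.0/12 (172.16.0.0 - 172.31.255.255)
  192.168.0.0/16 (192.168.0.0 - 192.168.255.255)
Public (not in any RFC 1918 range)


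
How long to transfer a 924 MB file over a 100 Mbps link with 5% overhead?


Effective throughput = 100 * (1 - 5/100) = 95 Mbps
File size in Mb = 924 * 8 = 7392 Mb
Time = 7392 / 95
Time = 77.8105 seconds


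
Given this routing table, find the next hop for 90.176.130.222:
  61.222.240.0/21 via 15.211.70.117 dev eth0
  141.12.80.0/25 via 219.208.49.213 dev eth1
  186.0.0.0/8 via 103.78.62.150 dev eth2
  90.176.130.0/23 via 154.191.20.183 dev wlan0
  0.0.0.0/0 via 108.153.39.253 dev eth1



Longest prefix match for 90.176.130.222:
  /21 61.222.240.0: no
  /25 141.12.80.0: no
  /8 186.0.0.0: no
  /23 90.176.130.0: MATCH
  /0 0.0.0.0: MATCH
Selected: next-hop 154.191.20.183 via wlan0 (matched /23)


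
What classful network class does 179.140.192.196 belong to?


First octet: 179
Binary: 10110011
10xxxxxx -> Class B (128-191)
Class B, default mask 255.255.0.0 (/16)


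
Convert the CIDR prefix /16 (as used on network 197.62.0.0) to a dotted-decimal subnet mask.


/16 means 16 network bits, 16 host bits
Binary: 11111111111111110000000000000000
Mask: 255.255.0.0


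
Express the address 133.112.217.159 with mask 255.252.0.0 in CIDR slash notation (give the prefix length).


Binary: 11111111.11111100.00000000.00000000
Count leading 1s
Prefix: /14


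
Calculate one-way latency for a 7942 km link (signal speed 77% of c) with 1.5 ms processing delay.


Speed = 0.77 * 3e5 km/s = 231000 km/s
Propagation delay = 7942 / 231000 = 0.0344 s = 34.381 ms
Processing delay = 1.5 ms
Total one-way latency = 35.881 ms


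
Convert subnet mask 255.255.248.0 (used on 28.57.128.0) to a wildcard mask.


Subnet mask: 255.255.248.0
Wildcard = 255.255.255.255 - subnet mask
255 - 255 = 0
255 - 255 = 0
255 - 248 = 7
255 - 0 = 255
Wildcard: 0.0.7.255


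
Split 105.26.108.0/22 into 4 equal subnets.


New prefix = 22 + 2 = 24
Each subnet has 256 addresses
  105.26.108.0/24
  105.26.109.0/24
  105.26.110.0/24
  105.26.111.0/24
Subnets: 105.26.108.0/24, 105.26.109.0/24, 105.26.110.0/24, 105.26.111.0/24


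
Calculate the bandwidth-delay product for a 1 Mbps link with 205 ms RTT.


BDP = bandwidth * RTT
= 1 Mbps * 205 ms
= 1 * 1e6 * 205 / 1000 bits
= 205000 bits
= 25625 bytes
= 25.0244 KB
BDP = 205000 bits (25625 bytes)


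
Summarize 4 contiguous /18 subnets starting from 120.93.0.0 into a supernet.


Original prefix: /18
Number of subnets: 4 = 2^2
New prefix = 18 - 2 = 16
Supernet: 120.93.0.0/16


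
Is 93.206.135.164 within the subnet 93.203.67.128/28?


Subnet network: 93.203.67.128
Test IP AND mask: 93.206.135.160
No, 93.206.135.164 is not in 93.203.67.128/28


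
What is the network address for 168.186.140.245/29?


IP:   10101000.10111010.10001100.11110101
Mask: 11111111.11111111.11111111.11111000
AND operation:
Net:  10101000.10111010.10001100.11110000
Network: 168.186.140.240/29


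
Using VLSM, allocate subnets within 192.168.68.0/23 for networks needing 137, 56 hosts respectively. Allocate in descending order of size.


137 hosts -> /24 (254 usable): 192.168.68.0/24
56 hosts -> /26 (62 usable): 192.168.69.0/26
Allocation: 192.168.68.0/24 (137 hosts, 254 usable); 192.168.69.0/26 (56 hosts, 62 usable)


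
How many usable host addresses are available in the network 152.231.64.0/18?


Host bits = 32 - 18 = 14
Total addresses = 2^14 = 16384
Usable = total - 2 (network and broadcast)
Usable hosts: 16382


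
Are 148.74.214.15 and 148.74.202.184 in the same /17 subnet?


Mask: 255.255.128.0
148.74.214.15 AND mask = 148.74.128.0
148.74.202.184 AND mask = 148.74.128.0
Yes, same subnet (148.74.128.0)


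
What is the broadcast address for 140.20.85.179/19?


Network: 140.20.64.0/19
Host bits = 13
Set all host bits to 1:
Broadcast: 140.20.95.255


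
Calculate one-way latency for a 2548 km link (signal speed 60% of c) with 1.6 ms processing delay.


Speed = 0.6 * 3e5 km/s = 180000 km/s
Propagation delay = 2548 / 180000 = 0.0142 s = 14.1556 ms
Processing delay = 1.6 ms
Total one-way latency = 15.7556 ms


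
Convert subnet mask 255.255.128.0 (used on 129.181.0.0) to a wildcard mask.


Subnet mask: 255.255.128.0
Wildcard = 255.255.255.255 - subnet mask
255 - 255 = 0
255 - 255 = 0
255 - 128 = 127
255 - 0 = 255
Wildcard: 0.0.127.255


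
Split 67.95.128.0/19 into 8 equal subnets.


New prefix = 19 + 3 = 22
Each subnet has 1024 addresses
  67.95.128.0/22
  67.95.132.0/22
  67.95.136.0/22
  67.95.140.0/22
  67.95.144.0/22
  67.95.148.0/22
  67.95.152.0/22
  67.95.156.0/22
Subnets: 67.95.128.0/22, 67.95.132.0/22, 67.95.136.0/22, 67.95.140.0/22, 67.95.144.0/22, 67.95.148.0/22, 67.95.152.0/22, 67.95.156.0/22


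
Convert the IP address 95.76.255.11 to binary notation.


95 = 01011111
76 = 01001100
255 = 11111111
11 = 00001011
Binary: 01011111.01001100.11111111.00001011


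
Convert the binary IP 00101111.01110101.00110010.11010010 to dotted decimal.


00101111 = 47
01110101 = 117
00110010 = 50
11010010 = 210
IP: 47.117.50.210


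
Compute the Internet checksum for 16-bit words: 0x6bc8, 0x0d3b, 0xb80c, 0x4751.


Sum all words (with carry folding):
+ 0x6bc8 = 0x6bc8
+ 0x0d3b = 0x7903
+ 0xb80c = 0x3110
+ 0x4751 = 0x7861
One's complement: ~0x7861
Checksum = 0x879e


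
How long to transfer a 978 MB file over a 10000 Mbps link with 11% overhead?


Effective throughput = 10000 * (1 - 11/100) = 8900 Mbps
File size in Mb = 978 * 8 = 7824 Mb
Time = 7824 / 8900
Time = 0.8791 seconds


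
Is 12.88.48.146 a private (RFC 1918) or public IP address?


RFC 1918 private ranges:
  10.0.0.0/8 (10.0.0.0 - 10.255.255.255)
  172.16.0.0/12 (172.16.0.0 - 172.31.255.255)
  192.168.0.0/16 (192.168.0.0 - 192.168.255.255)
Public (not in any RFC 1918 range)


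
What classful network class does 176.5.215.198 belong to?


First octet: 176
Binary: 10110000
10xxxxxx -> Class B (128-191)
Class B, default mask 255.255.0.0 (/16)


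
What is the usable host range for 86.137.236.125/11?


Network: 86.128.0.0
Broadcast: 86.159.255.255
First usable = network + 1
Last usable = broadcast - 1
Range: 86.128.0.1 to 86.159.255.254


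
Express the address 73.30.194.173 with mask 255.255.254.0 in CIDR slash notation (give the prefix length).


Binary: 11111111.11111111.11111110.00000000
Count leading 1s
Prefix: /23


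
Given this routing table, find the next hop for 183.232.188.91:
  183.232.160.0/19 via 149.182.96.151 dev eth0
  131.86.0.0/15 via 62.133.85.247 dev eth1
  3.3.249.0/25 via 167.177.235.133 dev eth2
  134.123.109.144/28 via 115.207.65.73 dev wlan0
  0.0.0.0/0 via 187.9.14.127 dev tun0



Longest prefix match for 183.232.188.91:
  /19 183.232.160.0: MATCH
  /15 131.86.0.0: no
  /25 3.3.249.0: no
  /28 134.123.109.144: no
  /0 0.0.0.0: MATCH
Selected: next-hop 149.182.96.151 via eth0 (matched /19)


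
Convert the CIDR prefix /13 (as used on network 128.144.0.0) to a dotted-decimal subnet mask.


/13 means 13 network bits, 19 host bits
Binary: 11111111111110000000000000000000
Mask: 255.248.0.0


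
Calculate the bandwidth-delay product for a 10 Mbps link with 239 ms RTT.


BDP = bandwidth * RTT
= 10 Mbps * 239 ms
= 10 * 1e6 * 239 / 1000 bits
= 2390000 bits
= 298750 bytes
= 291.748 KB
BDP = 2390000 bits (298750 bytes)


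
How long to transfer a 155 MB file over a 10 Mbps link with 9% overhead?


Effective throughput = 10 * (1 - 9/100) = 9.1 Mbps
File size in Mb = 155 * 8 = 1240 Mb
Time = 1240 / 9.1
Time = 136.2637 seconds


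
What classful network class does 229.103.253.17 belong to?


First octet: 229
Binary: 11100101
1110xxxx -> Class D (224-239)
Class D (multicast), default mask N/A


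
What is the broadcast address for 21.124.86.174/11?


Network: 21.96.0.0/11
Host bits = 21
Set all host bits to 1:
Broadcast: 21.127.255.255


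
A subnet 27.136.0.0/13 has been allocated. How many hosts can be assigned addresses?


Host bits = 32 - 13 = 19
Total addresses = 2^19 = 524288
Usable = total - 2 (network and broadcast)
Usable hosts: 524286


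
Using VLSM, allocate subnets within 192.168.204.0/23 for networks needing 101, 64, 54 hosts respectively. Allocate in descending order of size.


101 hosts -> /25 (126 usable): 192.168.204.0/25
64 hosts -> /25 (126 usable): 192.168.204.128/25
54 hosts -> /26 (62 usable): 192.168.205.0/26
Allocation: 192.168.204.0/25 (101 hosts, 126 usable); 192.168.204.128/25 (64 hosts, 126 usable); 192.168.205.0/26 (54 hosts, 62 usable)


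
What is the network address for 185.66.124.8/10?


IP:   10111001.01000010.01111100.00001000
Mask: 11111111.11000000.00000000.00000000
AND operation:
Net:  10111001.01000000.00000000.00000000
Network: 185.64.0.0/10


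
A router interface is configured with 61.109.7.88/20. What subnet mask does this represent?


/20 means 20 network bits, 12 host bits
Binary: 11111111111111111111000000000000
Mask: 255.255.240.0


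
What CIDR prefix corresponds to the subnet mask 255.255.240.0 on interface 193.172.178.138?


Binary: 11111111.11111111.11110000.00000000
Count leading 1s
Prefix: /20


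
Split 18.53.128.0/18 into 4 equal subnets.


New prefix = 18 + 2 = 20
Each subnet has 4096 addresses
  18.53.128.0/20
  18.53.144.0/20
  18.53.160.0/20
  18.53.176.0/20
Subnets: 18.53.128.0/20, 18.53.144.0/20, 18.53.160.0/20, 18.53.176.0/20


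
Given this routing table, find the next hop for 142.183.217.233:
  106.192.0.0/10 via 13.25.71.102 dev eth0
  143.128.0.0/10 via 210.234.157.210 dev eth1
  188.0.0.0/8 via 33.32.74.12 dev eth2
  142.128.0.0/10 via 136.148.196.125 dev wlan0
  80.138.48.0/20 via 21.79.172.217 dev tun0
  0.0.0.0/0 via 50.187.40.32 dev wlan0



Longest prefix match for 142.183.217.233:
  /10 106.192.0.0: no
  /10 143.128.0.0: no
  /8 188.0.0.0: no
  /10 142.128.0.0: MATCH
  /20 80.138.48.0: no
  /0 0.0.0.0: MATCH
Selected: next-hop 136.148.196.125 via wlan0 (matched /10)


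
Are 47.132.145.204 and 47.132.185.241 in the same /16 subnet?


Mask: 255.255.0.0
47.132.145.204 AND mask = 47.132.0.0
47.132.185.241 AND mask = 47.132.0.0
Yes, same subnet (47.132.0.0)


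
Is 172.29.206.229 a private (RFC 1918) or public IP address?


RFC 1918 private ranges:
  10.0.0.0/8 (10.0.0.0 - 10.255.255.255)
  172.16.0.0/12 (172.16.0.0 - 172.31.255.255)
  192.168.0.0/16 (192.168.0.0 - 192.168.255.255)
Private (in 172.16.0.0/12)


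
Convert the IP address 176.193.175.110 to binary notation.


176 = 10110000
193 = 11000001
175 = 10101111
110 = 01101110
Binary: 10110000.11000001.10101111.01101110


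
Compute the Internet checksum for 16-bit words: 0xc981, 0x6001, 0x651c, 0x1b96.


Sum all words (with carry folding):
+ 0xc981 = 0xc981
+ 0x6001 = 0x2983
+ 0x651c = 0x8e9f
+ 0x1b96 = 0xaa35
One's complement: ~0xaa35
Checksum = 0x55ca


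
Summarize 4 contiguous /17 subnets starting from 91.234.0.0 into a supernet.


Original prefix: /17
Number of subnets: 4 = 2^2
New prefix = 17 - 2 = 15
Supernet: 91.234.0.0/15


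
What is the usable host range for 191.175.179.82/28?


Network: 191.175.179.80
Broadcast: 191.175.179.95
First usable = network + 1
Last usable = broadcast - 1
Range: 191.175.179.81 to 191.175.179.94


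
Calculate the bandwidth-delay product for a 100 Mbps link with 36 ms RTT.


BDP = bandwidth * RTT
= 100 Mbps * 36 ms
= 100 * 1e6 * 36 / 1000 bits
= 3600000 bits
= 450000 bytes
= 439.4531 KB
BDP = 3600000 bits (450000 bytes)


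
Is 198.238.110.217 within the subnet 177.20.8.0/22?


Subnet network: 177.20.8.0
Test IP AND mask: 198.238.108.0
No, 198.238.110.217 is not in 177.20.8.0/22


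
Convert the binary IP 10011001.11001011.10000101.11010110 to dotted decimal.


10011001 = 153
11001011 = 203
10000101 = 133
11010110 = 214
IP: 153.203.133.214


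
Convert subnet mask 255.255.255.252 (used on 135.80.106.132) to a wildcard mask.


Subnet mask: 255.255.255.252
Wildcard = 255.255.255.255 - subnet mask
255 - 255 = 0
255 - 255 = 0
255 - 255 = 0
255 - 252 = 3
Wildcard: 0.0.0.3


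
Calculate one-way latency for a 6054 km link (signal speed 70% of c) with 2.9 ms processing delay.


Speed = 0.7 * 3e5 km/s = 210000 km/s
Propagation delay = 6054 / 210000 = 0.0288 s = 28.8286 ms
Processing delay = 2.9 ms
Total one-way latency = 31.7286 ms


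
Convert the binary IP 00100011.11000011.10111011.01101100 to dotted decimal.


00100011 = 35
11000011 = 195
10111011 = 187
01101100 = 108
IP: 35.195.187.108


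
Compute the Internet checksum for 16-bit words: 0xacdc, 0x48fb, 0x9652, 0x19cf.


Sum all words (with carry folding):
+ 0xacdc = 0xacdc
+ 0x48fb = 0xf5d7
+ 0x9652 = 0x8c2a
+ 0x19cf = 0xa5f9
One's complement: ~0xa5f9
Checksum = 0x5a06


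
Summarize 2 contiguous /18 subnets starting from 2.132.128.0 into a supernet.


Original prefix: /18
Number of subnets: 2 = 2^1
New prefix = 18 - 1 = 17
Supernet: 2.132.128.0/17


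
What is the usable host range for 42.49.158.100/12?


Network: 42.48.0.0
Broadcast: 42.63.255.255
First usable = network + 1
Last usable = broadcast - 1
Range: 42.48.0.1 to 42.63.255.254


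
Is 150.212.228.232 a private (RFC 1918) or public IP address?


RFC 1918 private ranges:
  10.0.0.0/8 (10.0.0.0 - 10.255.255.255)
  172.16.0.0/12 (172.16.0.0 - 172.31.255.255)
  192.168.0.0/16 (192.168.0.0 - 192.168.255.255)
Public (not in any RFC 1918 range)


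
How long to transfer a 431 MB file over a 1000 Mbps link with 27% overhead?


Effective throughput = 1000 * (1 - 27/100) = 730 Mbps
File size in Mb = 431 * 8 = 3448 Mb
Time = 3448 / 730
Time = 4.7233 seconds


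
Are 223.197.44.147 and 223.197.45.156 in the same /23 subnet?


Mask: 255.255.254.0
223.197.44.147 AND mask = 223.197.44.0
223.197.45.156 AND mask = 223.197.44.0
Yes, same subnet (223.197.44.0)


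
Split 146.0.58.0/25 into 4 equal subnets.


New prefix = 25 + 2 = 27
Each subnet has 32 addresses
  146.0.58.0/27
  146.0.58.32/27
  146.0.58.64/27
  146.0.58.96/27
Subnets: 146.0.58.0/27, 146.0.58.32/27, 146.0.58.64/27, 146.0.58.96/27


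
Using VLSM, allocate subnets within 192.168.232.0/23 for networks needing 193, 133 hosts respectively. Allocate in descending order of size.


193 hosts -> /24 (254 usable): 192.168.232.0/24
133 hosts -> /24 (254 usable): 192.168.233.0/24
Allocation: 192.168.232.0/24 (193 hosts, 254 usable); 192.168.233.0/24 (133 hosts, 254 usable)


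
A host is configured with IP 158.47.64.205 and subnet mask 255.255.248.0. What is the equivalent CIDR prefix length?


Binary: 11111111.11111111.11111000.00000000
Count leading 1s
Prefix: /21


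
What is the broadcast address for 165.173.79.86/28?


Network: 165.173.79.80/28
Host bits = 4
Set all host bits to 1:
Broadcast: 165.173.79.95


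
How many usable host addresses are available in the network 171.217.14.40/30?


Host bits = 32 - 30 = 2
Total addresses = 2^2 = 4
Usable = total - 2 (network and broadcast)
Usable hosts: 2


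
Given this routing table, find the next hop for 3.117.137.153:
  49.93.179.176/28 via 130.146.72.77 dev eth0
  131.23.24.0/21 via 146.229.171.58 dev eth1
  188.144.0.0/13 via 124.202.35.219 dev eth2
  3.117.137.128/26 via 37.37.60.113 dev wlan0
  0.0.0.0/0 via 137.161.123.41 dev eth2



Longest prefix match for 3.117.137.153:
  /28 49.93.179.176: no
  /21 131.23.24.0: no
  /13 188.144.0.0: no
  /26 3.117.137.128: MATCH
  /0 0.0.0.0: MATCH
Selected: next-hop 37.37.60.113 via wlan0 (matched /26)


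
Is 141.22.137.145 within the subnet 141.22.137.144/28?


Subnet network: 141.22.137.144
Test IP AND mask: 141.22.137.144
Yes, 141.22.137.145 is in 141.22.137.144/28


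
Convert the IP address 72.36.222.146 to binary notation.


72 = 01001000
36 = 00100100
222 = 11011110
146 = 10010010
Binary: 01001000.00100100.11011110.10010010


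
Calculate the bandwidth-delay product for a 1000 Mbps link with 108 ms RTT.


BDP = bandwidth * RTT
= 1000 Mbps * 108 ms
= 1000 * 1e6 * 108 / 1000 bits
= 108000000 bits
= 13500000 bytes
= 13183.5938 KB
BDP = 108000000 bits (13500000 bytes)


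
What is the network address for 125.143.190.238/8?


IP:   01111101.10001111.10111110.11101110
Mask: 11111111.00000000.00000000.00000000
AND operation:
Net:  01111101.00000000.00000000.00000000
Network: 125.0.0.0/8


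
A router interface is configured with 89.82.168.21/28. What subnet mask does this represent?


/28 means 28 network bits, 4 host bits
Binary: 11111111111111111111111111110000
Mask: 255.255.255.240


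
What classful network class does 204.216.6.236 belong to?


First octet: 204
Binary: 11001100
110xxxxx -> Class C (192-223)
Class C, default mask 255.255.255.0 (/24)


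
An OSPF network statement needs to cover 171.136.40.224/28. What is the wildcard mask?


Subnet mask: 255.255.255.240
Wildcard = 255.255.255.255 - subnet mask
255 - 255 = 0
255 - 255 = 0
255 - 255 = 0
255 - 240 = 15
Wildcard: 0.0.0.15


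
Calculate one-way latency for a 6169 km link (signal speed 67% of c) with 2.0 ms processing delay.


Speed = 0.67 * 3e5 km/s = 201000 km/s
Propagation delay = 6169 / 201000 = 0.0307 s = 30.6915 ms
Processing delay = 2.0 ms
Total one-way latency = 32.6915 ms


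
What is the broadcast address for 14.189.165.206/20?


Network: 14.189.160.0/20
Host bits = 12
Set all host bits to 1:
Broadcast: 14.189.175.255


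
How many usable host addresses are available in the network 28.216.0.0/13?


Host bits = 32 - 13 = 19
Total addresses = 2^19 = 524288
Usable = total - 2 (network and broadcast)
Usable hosts: 524286


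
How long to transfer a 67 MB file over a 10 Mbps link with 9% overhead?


Effective throughput = 10 * (1 - 9/100) = 9.1 Mbps
File size in Mb = 67 * 8 = 536 Mb
Time = 536 / 9.1
Time = 58.9011 seconds


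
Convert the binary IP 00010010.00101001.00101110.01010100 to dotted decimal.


00010010 = 18
00101001 = 41
00101110 = 46
01010100 = 84
IP: 18.41.46.84


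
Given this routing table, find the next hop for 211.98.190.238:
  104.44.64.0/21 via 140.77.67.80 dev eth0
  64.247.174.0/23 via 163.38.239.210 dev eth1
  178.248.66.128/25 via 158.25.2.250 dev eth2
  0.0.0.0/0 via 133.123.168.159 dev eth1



Longest prefix match for 211.98.190.238:
  /21 104.44.64.0: no
  /23 64.247.174.0: no
  /25 178.248.66.128: no
  /0 0.0.0.0: MATCH
Selected: next-hop 133.123.168.159 via eth1 (matched /0)


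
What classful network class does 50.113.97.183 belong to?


First octet: 50
Binary: 00110010
0xxxxxxx -> Class A (1-126)
Class A, default mask 255.0.0.0 (/8)


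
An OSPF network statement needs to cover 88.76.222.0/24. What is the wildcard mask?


Subnet mask: 255.255.255.0
Wildcard = 255.255.255.255 - subnet mask
255 - 255 = 0
255 - 255 = 0
255 - 255 = 0
255 - 0 = 255
Wildcard: 0.0.0.255


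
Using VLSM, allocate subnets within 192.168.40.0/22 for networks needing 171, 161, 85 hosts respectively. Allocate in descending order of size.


171 hosts -> /24 (254 usable): 192.168.40.0/24
161 hosts -> /24 (254 usable): 192.168.41.0/24
85 hosts -> /25 (126 usable): 192.168.42.0/25
Allocation: 192.168.40.0/24 (171 hosts, 254 usable); 192.168.41.0/24 (161 hosts, 254 usable); 192.168.42.0/25 (85 hosts, 126 usable)


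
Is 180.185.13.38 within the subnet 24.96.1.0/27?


Subnet network: 24.96.1.0
Test IP AND mask: 180.185.13.32
No, 180.185.13.38 is not in 24.96.1.0/27


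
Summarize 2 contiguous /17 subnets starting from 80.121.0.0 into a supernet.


Original prefix: /17
Number of subnets: 2 = 2^1
New prefix = 17 - 1 = 16
Supernet: 80.121.0.0/16


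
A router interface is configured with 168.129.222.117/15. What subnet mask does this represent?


/15 means 15 network bits, 17 host bits
Binary: 11111111111111100000000000000000
Mask: 255.254.0.0


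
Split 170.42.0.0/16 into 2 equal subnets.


New prefix = 16 + 1 = 17
Each subnet has 32768 addresses
  170.42.0.0/17
  170.42.128.0/17
Subnets: 170.42.0.0/17, 170.42.128.0/17


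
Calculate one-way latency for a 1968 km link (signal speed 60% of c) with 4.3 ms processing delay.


Speed = 0.6 * 3e5 km/s = 180000 km/s
Propagation delay = 1968 / 180000 = 0.0109 s = 10.9333 ms
Processing delay = 4.3 ms
Total one-way latency = 15.2333 ms


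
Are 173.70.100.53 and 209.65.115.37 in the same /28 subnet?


Mask: 255.255.255.240
173.70.100.53 AND mask = 173.70.100.48
209.65.115.37 AND mask = 209.65.115.32
No, different subnets (173.70.100.48 vs 209.65.115.32)


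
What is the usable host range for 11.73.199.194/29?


Network: 11.73.199.192
Broadcast: 11.73.199.199
First usable = network + 1
Last usable = broadcast - 1
Range: 11.73.199.193 to 11.73.199.198


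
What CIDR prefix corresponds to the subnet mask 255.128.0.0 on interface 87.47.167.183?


Binary: 11111111.10000000.00000000.00000000
Count leading 1s
Prefix: /9


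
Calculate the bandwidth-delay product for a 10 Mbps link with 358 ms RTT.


BDP = bandwidth * RTT
= 10 Mbps * 358 ms
= 10 * 1e6 * 358 / 1000 bits
= 3580000 bits
= 447500 bytes
= 437.0117 KB
BDP = 3580000 bits (447500 bytes)


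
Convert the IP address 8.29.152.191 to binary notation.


8 = 00001000
29 = 00011101
152 = 10011000
191 = 10111111
Binary: 00001000.00011101.10011000.10111111


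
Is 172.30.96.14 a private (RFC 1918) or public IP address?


RFC 1918 private ranges:
  10.0.0.0/8 (10.0.0.0 - 10.255.255.255)
  172.16.0.0/12 (172.16.0.0 - 172.31.255.255)
  192.168.0.0/16 (192.168.0.0 - 192.168.255.255)
Private (in 172.16.0.0/12)


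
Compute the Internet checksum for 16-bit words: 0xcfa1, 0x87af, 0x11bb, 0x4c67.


Sum all words (with carry folding):
+ 0xcfa1 = 0xcfa1
+ 0x87af = 0x5751
+ 0x11bb = 0x690c
+ 0x4c67 = 0xb573
One's complement: ~0xb573
Checksum = 0x4a8c


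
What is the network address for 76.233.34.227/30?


IP:   01001100.11101001.00100010.11100011
Mask: 11111111.11111111.11111111.11111100
AND operation:
Net:  01001100.11101001.00100010.11100000
Network: 76.233.34.224/30


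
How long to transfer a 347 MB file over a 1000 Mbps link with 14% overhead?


Effective throughput = 1000 * (1 - 14/100) = 860 Mbps
File size in Mb = 347 * 8 = 2776 Mb
Time = 2776 / 860
Time = 3.2279 seconds


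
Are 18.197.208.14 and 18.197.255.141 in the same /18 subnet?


Mask: 255.255.192.0
18.197.208.14 AND mask = 18.197.192.0
18.197.255.141 AND mask = 18.197.192.0
Yes, same subnet (18.197.192.0)


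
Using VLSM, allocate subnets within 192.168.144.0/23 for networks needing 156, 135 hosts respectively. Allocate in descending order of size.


156 hosts -> /24 (254 usable): 192.168.144.0/24
135 hosts -> /24 (254 usable): 192.168.145.0/24
Allocation: 192.168.144.0/24 (156 hosts, 254 usable); 192.168.145.0/24 (135 hosts, 254 usable)


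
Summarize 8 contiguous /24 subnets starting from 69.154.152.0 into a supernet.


Original prefix: /24
Number of subnets: 8 = 2^3
New prefix = 24 - 3 = 21
Supernet: 69.154.152.0/21


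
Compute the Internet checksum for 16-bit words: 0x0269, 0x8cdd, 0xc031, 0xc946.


Sum all words (with carry folding):
+ 0x0269 = 0x0269
+ 0x8cdd = 0x8f46
+ 0xc031 = 0x4f78
+ 0xc946 = 0x18bf
One's complement: ~0x18bf
Checksum = 0xe740


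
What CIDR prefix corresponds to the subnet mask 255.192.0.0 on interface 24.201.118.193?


Binary: 11111111.11000000.00000000.00000000
Count leading 1s
Prefix: /10


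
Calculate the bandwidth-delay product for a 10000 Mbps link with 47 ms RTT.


BDP = bandwidth * RTT
= 10000 Mbps * 47 ms
= 10000 * 1e6 * 47 / 1000 bits
= 470000000 bits
= 58750000 bytes
= 57373.0469 KB
BDP = 470000000 bits (58750000 bytes)


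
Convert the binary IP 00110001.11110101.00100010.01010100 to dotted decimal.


00110001 = 49
11110101 = 245
00100010 = 34
01010100 = 84
IP: 49.245.34.84


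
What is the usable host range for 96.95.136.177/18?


Network: 96.95.128.0
Broadcast: 96.95.191.255
First usable = network + 1
Last usable = broadcast - 1
Range: 96.95.128.1 to 96.95.191.254


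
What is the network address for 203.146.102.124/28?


IP:   11001011.10010010.01100110.01111100
Mask: 11111111.11111111.11111111.11110000
AND operation:
Net:  11001011.10010010.01100110.01110000
Network: 203.146.102.112/28


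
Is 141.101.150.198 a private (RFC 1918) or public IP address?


RFC 1918 private ranges:
  10.0.0.0/8 (10.0.0.0 - 10.255.255.255)
  172.16.0.0/12 (172.16.0.0 - 172.31.255.255)
  192.168.0.0/16 (192.168.0.0 - 192.168.255.255)
Public (not in any RFC 1918 range)


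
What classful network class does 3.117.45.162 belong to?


First octet: 3
Binary: 00000011
0xxxxxxx -> Class A (1-126)
Class A, default mask 255.0.0.0 (/8)


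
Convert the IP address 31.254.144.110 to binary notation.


31 = 00011111
254 = 11111110
144 = 10010000
110 = 01101110
Binary: 00011111.11111110.10010000.01101110


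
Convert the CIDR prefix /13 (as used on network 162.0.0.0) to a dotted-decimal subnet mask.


/13 means 13 network bits, 19 host bits
Binary: 11111111111110000000000000000000
Mask: 255.248.0.0


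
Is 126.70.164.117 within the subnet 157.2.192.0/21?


Subnet network: 157.2.192.0
Test IP AND mask: 126.70.160.0
No, 126.70.164.117 is not in 157.2.192.0/21


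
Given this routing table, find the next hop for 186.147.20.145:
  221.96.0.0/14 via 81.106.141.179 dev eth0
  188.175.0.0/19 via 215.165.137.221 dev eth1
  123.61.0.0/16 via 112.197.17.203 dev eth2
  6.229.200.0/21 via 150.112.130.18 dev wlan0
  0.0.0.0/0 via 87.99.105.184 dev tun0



Longest prefix match for 186.147.20.145:
  /14 221.96.0.0: no
  /19 188.175.0.0: no
  /16 123.61.0.0: no
  /21 6.229.200.0: no
  /0 0.0.0.0: MATCH
Selected: next-hop 87.99.105.184 via tun0 (matched /0)


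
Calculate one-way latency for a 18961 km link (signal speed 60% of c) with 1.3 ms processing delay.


Speed = 0.6 * 3e5 km/s = 180000 km/s
Propagation delay = 18961 / 180000 = 0.1053 s = 105.3389 ms
Processing delay = 1.3 ms
Total one-way latency = 106.6389 ms


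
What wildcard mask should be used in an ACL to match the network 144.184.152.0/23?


Subnet mask: 255.255.254.0
Wildcard = 255.255.255.255 - subnet mask
255 - 255 = 0
255 - 255 = 0
255 - 254 = 1
255 - 0 = 255
Wildcard: 0.0.1.255


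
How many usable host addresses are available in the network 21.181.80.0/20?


Host bits = 32 - 20 = 12
Total addresses = 2^12 = 4096
Usable = total - 2 (network and broadcast)
Usable hosts: 4094


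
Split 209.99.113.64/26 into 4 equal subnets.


New prefix = 26 + 2 = 28
Each subnet has 16 addresses
  209.99.113.64/28
  209.99.113.80/28
  209.99.113.96/28
  209.99.113.112/28
Subnets: 209.99.113.64/28, 209.99.113.80/28, 209.99.113.96/28, 209.99.113.112/28


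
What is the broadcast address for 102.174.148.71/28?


Network: 102.174.148.64/28
Host bits = 4
Set all host bits to 1:
Broadcast: 102.174.148.79


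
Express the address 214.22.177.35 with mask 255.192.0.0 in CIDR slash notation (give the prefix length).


Binary: 11111111.11000000.00000000.00000000
Count leading 1s
Prefix: /10


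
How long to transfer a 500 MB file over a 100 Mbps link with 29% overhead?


Effective throughput = 100 * (1 - 29/100) = 71 Mbps
File size in Mb = 500 * 8 = 4000 Mb
Time = 4000 / 71
Time = 56.338 seconds


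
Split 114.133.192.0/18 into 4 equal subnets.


New prefix = 18 + 2 = 20
Each subnet has 4096 addresses
  114.133.192.0/20
  114.133.208.0/20
  114.133.224.0/20
  114.133.240.0/20
Subnets: 114.133.192.0/20, 114.133.208.0/20, 114.133.224.0/20, 114.133.240.0/20


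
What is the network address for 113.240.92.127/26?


IP:   01110001.11110000.01011100.01111111
Mask: 11111111.11111111.11111111.11000000
AND operation:
Net:  01110001.11110000.01011100.01000000
Network: 113.240.92.64/26


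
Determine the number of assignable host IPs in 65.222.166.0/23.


Host bits = 32 - 23 = 9
Total addresses = 2^9 = 512
Usable = total - 2 (network and broadcast)
Usable hosts: 510


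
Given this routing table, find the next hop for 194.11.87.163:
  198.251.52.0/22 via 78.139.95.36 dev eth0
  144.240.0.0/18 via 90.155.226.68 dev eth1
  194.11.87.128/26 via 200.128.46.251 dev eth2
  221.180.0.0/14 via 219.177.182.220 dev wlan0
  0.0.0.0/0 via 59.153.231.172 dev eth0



Longest prefix match for 194.11.87.163:
  /22 198.251.52.0: no
  /18 144.240.0.0: no
  /26 194.11.87.128: MATCH
  /14 221.180.0.0: no
  /0 0.0.0.0: MATCH
Selected: next-hop 200.128.46.251 via eth2 (matched /26)


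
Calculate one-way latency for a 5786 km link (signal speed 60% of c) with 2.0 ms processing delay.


Speed = 0.6 * 3e5 km/s = 180000 km/s
Propagation delay = 5786 / 180000 = 0.0321 s = 32.1444 ms
Processing delay = 2.0 ms
Total one-way latency = 34.1444 ms


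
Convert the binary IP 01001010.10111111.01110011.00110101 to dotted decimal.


01001010 = 74
10111111 = 191
01110011 = 115
00110101 = 53
IP: 74.191.115.53


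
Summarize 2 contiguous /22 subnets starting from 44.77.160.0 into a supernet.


Original prefix: /22
Number of subnets: 2 = 2^1
New prefix = 22 - 1 = 21
Supernet: 44.77.160.0/21


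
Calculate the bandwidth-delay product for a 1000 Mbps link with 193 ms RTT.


BDP = bandwidth * RTT
= 1000 Mbps * 193 ms
= 1000 * 1e6 * 193 / 1000 bits
= 193000000 bits
= 24125000 bytes
= 23559.5703 KB
BDP = 193000000 bits (24125000 bytes)


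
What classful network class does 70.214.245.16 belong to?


First octet: 70
Binary: 01000110
0xxxxxxx -> Class A (1-126)
Class A, default mask 255.0.0.0 (/8)


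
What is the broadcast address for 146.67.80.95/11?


Network: 146.64.0.0/11
Host bits = 21
Set all host bits to 1:
Broadcast: 146.95.255.255


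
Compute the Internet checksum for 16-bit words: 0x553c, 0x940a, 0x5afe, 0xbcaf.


Sum all words (with carry folding):
+ 0x553c = 0x553c
+ 0x940a = 0xe946
+ 0x5afe = 0x4445
+ 0xbcaf = 0x00f5
One's complement: ~0x00f5
Checksum = 0xff0a


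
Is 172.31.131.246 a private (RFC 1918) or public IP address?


RFC 1918 private ranges:
  10.0.0.0/8 (10.0.0.0 - 10.255.255.255)
  172.16.0.0/12 (172.16.0.0 - 172.31.255.255)
  192.168.0.0/16 (192.168.0.0 - 192.168.255.255)
Private (in 172.16.0.0/12)


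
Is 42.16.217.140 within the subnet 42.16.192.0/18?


Subnet network: 42.16.192.0
Test IP AND mask: 42.16.192.0
Yes, 42.16.217.140 is in 42.16.192.0/18


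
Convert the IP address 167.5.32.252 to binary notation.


167 = 10100111
5 = 00000101
32 = 00100000
252 = 11111100
Binary: 10100111.00000101.00100000.11111100


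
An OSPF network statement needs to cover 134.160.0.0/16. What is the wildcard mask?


Subnet mask: 255.255.0.0
Wildcard = 255.255.255.255 - subnet mask
255 - 255 = 0
255 - 255 = 0
255 - 0 = 255
255 - 0 = 255
Wildcard: 0.0.255.255


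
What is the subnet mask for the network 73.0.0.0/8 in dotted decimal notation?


/8 means 8 network bits, 24 host bits
Binary: 11111111000000000000000000000000
Mask: 255.0.0.0


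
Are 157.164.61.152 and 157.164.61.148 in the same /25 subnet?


Mask: 255.255.255.128
157.164.61.152 AND mask = 157.164.61.128
157.164.61.148 AND mask = 157.164.61.128
Yes, same subnet (157.164.61.128)


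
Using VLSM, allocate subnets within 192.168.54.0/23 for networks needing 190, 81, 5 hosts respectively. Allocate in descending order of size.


190 hosts -> /24 (254 usable): 192.168.54.0/24
81 hosts -> /25 (126 usable): 192.168.55.0/25
5 hosts -> /29 (6 usable): 192.168.55.128/29
Allocation: 192.168.54.0/24 (190 hosts, 254 usable); 192.168.55.0/25 (81 hosts, 126 usable); 192.168.55.128/29 (5 hosts, 6 usable)


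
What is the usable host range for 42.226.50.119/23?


Network: 42.226.50.0
Broadcast: 42.226.51.255
First usable = network + 1
Last usable = broadcast - 1
Range: 42.226.50.1 to 42.226.51.254


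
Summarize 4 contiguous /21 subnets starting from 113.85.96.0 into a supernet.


Original prefix: /21
Number of subnets: 4 = 2^2
New prefix = 21 - 2 = 19
Supernet: 113.85.96.0/19


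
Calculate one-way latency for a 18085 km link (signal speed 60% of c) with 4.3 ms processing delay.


Speed = 0.6 * 3e5 km/s = 180000 km/s
Propagation delay = 18085 / 180000 = 0.1005 s = 100.4722 ms
Processing delay = 4.3 ms
Total one-way latency = 104.7722 ms


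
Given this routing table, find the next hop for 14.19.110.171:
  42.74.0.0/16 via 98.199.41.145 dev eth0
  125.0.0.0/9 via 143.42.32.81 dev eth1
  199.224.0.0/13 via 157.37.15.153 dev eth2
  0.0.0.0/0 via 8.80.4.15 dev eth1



Longest prefix match for 14.19.110.171:
  /16 42.74.0.0: no
  /9 125.0.0.0: no
  /13 199.224.0.0: no
  /0 0.0.0.0: MATCH
Selected: next-hop 8.80.4.15 via eth1 (matched /0)


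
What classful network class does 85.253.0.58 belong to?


First octet: 85
Binary: 01010101
0xxxxxxx -> Class A (1-126)
Class A, default mask 255.0.0.0 (/8)


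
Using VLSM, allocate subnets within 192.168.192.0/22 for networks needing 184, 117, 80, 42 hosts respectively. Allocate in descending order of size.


184 hosts -> /24 (254 usable): 192.168.192.0/24
117 hosts -> /25 (126 usable): 192.168.193.0/25
80 hosts -> /25 (126 usable): 192.168.193.128/25
42 hosts -> /26 (62 usable): 192.168.194.0/26
Allocation: 192.168.192.0/24 (184 hosts, 254 usable); 192.168.193.0/25 (117 hosts, 126 usable); 192.168.193.128/25 (80 hosts, 126 usable); 192.168.194.0/26 (42 hosts, 62 usable)


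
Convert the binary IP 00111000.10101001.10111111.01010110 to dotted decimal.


00111000 = 56
10101001 = 169
10111111 = 191
01010110 = 86
IP: 56.169.191.86


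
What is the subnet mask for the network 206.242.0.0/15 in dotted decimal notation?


/15 means 15 network bits, 17 host bits
Binary: 11111111111111100000000000000000
Mask: 255.254.0.0


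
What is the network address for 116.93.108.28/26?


IP:   01110100.01011101.01101100.00011100
Mask: 11111111.11111111.11111111.11000000
AND operation:
Net:  01110100.01011101.01101100.00000000
Network: 116.93.108.0/26
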